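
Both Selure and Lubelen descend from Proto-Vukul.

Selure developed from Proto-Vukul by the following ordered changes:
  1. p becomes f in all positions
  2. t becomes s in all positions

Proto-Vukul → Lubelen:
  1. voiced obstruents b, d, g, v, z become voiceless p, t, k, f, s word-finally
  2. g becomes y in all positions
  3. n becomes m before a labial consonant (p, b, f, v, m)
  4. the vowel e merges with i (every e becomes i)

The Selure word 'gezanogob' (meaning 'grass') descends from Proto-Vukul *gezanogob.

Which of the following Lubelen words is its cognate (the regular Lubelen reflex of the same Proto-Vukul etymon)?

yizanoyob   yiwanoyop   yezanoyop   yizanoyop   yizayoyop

yizanoyop

Lubelen: *gezanogob > gezanogop > yezanoyop > yizanoyop  (by final devoicing, unconditioned shift, vowel merger)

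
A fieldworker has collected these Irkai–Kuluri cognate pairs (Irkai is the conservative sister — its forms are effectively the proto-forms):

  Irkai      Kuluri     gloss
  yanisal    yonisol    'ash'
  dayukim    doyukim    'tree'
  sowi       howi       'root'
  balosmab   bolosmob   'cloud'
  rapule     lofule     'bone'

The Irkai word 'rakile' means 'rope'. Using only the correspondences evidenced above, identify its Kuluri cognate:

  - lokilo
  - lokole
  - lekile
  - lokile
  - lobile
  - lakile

lokile

rapule ~ lofule — Irkai r corresponds to Kuluri l word-initially before a back vowel.
yanisal ~ yonisol, dayukim ~ doyukim — Irkai a corresponds to Kuluri o after a consonant, before a consonant other than r, m, n, p, b, f, v.
Applying these to Irkai 'rakile':
  rakile → lakile   (r→l word-initially before a back vowel)
  lakile → lokile   (a→o after a consonant, before a consonant other than r, m, n, p, b, f, v)
So the Kuluri cognate is 'lokile'.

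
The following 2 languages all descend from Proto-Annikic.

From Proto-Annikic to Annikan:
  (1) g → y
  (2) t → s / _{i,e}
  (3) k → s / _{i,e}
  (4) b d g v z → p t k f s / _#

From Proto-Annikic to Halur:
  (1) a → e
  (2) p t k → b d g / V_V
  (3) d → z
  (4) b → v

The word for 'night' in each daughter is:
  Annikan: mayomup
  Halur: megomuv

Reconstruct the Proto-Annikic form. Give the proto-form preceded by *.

Position 2: Annikan has a, Halur has e. Annikan preserves a here (none of its changes turn any other segment into a), so the proto-segment is *a.
Position 7: Annikan has p, Halur has v. Taking the neighbouring segments as reconstructed: Annikan p could go back to *p or *b; Halur v could go back to *b or *v — the one source consistent with every daughter is *b.
Position 3: Annikan has y, Halur has g. Taking the neighbouring segments as reconstructed: Annikan y could go back to *g or *y; Halur g could go back to *k or *g — the one source consistent with every daughter is *g.
The remaining positions agree across the daughters. Check the candidate against every language:
Annikan: start from *magomub.
  rule 1 (unconditioned shift): magomub → mayomub
  rule 2: no change — mayomub
  rule 3: no change — mayomub
  rule 4 (final devoicing): mayomub → mayomup
  ⇒ Annikan mayomup
Halur: *magomub > megomub > megomuv  (by vowel merger, unconditioned shift)
Only *magomub yields all of Annikan mayomup, Halur megomuv.

*magomub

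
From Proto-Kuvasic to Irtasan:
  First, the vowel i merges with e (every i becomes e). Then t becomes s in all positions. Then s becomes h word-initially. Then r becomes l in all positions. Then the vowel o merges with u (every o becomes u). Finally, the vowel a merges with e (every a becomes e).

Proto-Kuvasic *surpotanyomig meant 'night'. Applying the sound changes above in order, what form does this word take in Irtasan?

Irtasan: *surpotanyomig > surpotanyomeg > surposanyomeg > hurposanyomeg > hulposanyomeg > hulpusanyumeg > hulpusenyumeg  (by vowel merger, unconditioned shift, debuccalisation, unconditioned shift, vowel merger, vowel merger)

hulpusenyumeg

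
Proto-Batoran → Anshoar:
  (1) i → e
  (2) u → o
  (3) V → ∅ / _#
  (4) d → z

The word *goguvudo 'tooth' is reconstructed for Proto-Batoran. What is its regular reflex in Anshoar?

Anshoar: *goguvudo > gogovodo > gogovod > gogovoz  (by vowel merger, apocope, unconditioned shift)

gogovoz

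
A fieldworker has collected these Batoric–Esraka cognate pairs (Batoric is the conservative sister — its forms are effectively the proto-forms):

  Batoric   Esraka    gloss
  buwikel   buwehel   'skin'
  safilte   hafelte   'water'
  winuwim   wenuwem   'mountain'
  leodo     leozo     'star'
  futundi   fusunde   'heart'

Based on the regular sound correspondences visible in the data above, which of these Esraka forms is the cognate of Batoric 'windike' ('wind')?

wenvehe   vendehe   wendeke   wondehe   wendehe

winuwim ~ wenuwem — Batoric i corresponds to Esraka e after a consonant, before a nasal.
buwikel ~ buwehel, safilte ~ hafelte — Batoric i corresponds to Esraka e after a consonant, before a consonant other than r, m, n, p, b, f, v.
buwikel ~ buwehel — Batoric k corresponds to Esraka h between vowels (before a front vowel).
Applying these to Batoric 'windike':
  windike → wendike   (i→e after a consonant, before a nasal)
  wendike → wendeke   (i→e after a consonant, before a consonant other than r, m, n, p, b, f, v)
  wendeke → wendehe   (k→h between vowels (before a front vowel))
So the Esraka cognate is 'wendehe'.

wendehe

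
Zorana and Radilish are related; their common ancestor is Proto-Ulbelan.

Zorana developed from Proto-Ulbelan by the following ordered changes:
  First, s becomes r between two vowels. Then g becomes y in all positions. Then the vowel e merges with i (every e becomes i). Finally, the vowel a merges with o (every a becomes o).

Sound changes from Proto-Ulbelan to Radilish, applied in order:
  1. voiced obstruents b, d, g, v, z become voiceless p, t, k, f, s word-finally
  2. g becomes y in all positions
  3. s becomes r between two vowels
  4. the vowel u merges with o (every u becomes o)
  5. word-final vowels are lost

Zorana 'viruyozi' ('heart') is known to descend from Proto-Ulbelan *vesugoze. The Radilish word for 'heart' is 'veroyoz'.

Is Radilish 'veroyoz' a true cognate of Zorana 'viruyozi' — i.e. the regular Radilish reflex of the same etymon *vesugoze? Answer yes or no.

Derive the expected Radilish reflex of *vesugoze:
Radilish: start from *vesugoze.
  rule 1: no change — vesugoze
  rule 2 (unconditioned shift): vesugoze → vesuyoze
  rule 3 (rhotacism): vesuyoze → veruyoze
  rule 4 (vowel merger): veruyoze → veroyoze
  rule 5 (apocope): veroyoze → veroyoz
  ⇒ Radilish veroyoz
Radilish 'veroyoz' matches the regular reflex exactly, so the pair is cognate.

yes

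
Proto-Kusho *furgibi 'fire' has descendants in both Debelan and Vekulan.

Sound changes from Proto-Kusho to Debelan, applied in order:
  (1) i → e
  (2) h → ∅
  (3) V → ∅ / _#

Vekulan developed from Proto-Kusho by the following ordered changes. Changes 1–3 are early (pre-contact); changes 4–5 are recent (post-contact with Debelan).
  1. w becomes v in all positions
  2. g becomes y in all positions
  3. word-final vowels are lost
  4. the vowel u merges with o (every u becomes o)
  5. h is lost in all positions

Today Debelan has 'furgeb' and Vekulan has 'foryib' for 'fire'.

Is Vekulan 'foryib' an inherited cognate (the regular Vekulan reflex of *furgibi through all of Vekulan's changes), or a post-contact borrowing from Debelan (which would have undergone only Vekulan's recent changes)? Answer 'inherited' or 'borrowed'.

inherited

If inherited, *furgibi would pass through all of Vekulan's changes:
Vekulan: *furgibi
  furgibi (rule 1 does not apply)
  furgibi → furyibi   [unconditioned shift]
  furyibi → furyib   [apocope]
  furyib → foryib   [vowel merger]
  foryib (rule 5 does not apply)
  giving Vekulan foryib.
If borrowed from Debelan 'furgeb' after the early changes, it would undergo only the recent ones:
  rule 4 (vowel merger): furgeb → forgeb
  rule 5 (h-loss): no change (forgeb)
  ⇒ as a loan: forgeb
Vekulan 'foryib' matches the inherited outcome exactly, so it is an inherited cognate, not a loan.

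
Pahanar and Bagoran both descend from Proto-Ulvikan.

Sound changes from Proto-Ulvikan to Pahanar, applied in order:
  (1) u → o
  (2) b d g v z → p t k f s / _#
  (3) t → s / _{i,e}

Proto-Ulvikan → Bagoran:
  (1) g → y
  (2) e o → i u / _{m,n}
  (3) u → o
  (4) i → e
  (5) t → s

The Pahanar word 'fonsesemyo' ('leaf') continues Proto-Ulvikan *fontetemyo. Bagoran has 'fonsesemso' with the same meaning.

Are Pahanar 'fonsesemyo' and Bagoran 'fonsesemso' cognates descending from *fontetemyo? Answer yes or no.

Derive the expected Bagoran reflex of *fontetemyo:
Bagoran: start from *fontetemyo.
  rule 1: no change — fontetemyo
  rule 2 (pre-nasal raising): fontetemyo → funtetimyo
  rule 3 (vowel merger): funtetimyo → fontetimyo
  rule 4 (vowel merger): fontetimyo → fontetemyo
  rule 5 (unconditioned shift): fontetemyo → fonsesemyo
  ⇒ Bagoran fonsesemyo
The regular Bagoran reflex would be 'fonsesemyo', but the attested form is 'fonsesemso'. The correspondence is irregular, so they are not cognates (the Bagoran form has a different source).

no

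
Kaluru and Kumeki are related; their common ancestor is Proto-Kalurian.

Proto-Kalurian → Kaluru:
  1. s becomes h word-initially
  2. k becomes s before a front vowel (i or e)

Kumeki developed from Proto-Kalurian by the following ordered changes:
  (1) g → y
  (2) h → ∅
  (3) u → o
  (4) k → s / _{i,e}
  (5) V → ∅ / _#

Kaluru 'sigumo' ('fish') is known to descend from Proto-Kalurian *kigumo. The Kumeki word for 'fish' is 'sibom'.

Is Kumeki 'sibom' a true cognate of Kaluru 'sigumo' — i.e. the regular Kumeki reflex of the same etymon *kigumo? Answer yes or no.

no

Derive the expected Kumeki reflex of *kigumo:
Kumeki: *kigumo > kiyumo > kiyomo > siyomo > siyom  (by unconditioned shift, vowel merger, palatalisation, apocope)
The regular Kumeki reflex would be 'siyom', but the attested form is 'sibom'. The correspondence is irregular, so they are not cognates (the Kumeki form has a different source).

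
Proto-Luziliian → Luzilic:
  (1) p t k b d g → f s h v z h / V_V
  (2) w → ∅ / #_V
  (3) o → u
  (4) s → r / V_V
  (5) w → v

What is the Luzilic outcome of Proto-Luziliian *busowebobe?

Luzilic: *busowebobe > busowevove > busuwevuve > buruwevuve > buruvevuve  (by intervocalic lenition, vowel merger, rhotacism, unconditioned shift)

buruvevuve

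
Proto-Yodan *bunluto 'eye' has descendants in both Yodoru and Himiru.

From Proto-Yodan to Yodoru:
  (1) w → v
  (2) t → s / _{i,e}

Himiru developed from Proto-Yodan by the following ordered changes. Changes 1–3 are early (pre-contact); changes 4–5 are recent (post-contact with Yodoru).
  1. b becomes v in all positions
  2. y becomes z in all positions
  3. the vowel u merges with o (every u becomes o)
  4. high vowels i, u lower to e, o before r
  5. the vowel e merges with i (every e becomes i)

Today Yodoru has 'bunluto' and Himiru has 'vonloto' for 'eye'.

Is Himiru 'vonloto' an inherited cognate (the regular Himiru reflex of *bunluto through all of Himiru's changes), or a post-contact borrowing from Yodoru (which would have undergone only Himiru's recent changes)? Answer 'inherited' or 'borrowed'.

inherited

If inherited, *bunluto would pass through all of Himiru's changes:
Himiru: *bunluto > vunluto > vonloto  (by unconditioned shift, vowel merger)
If borrowed from Yodoru 'bunluto' after the early changes, it would undergo only the recent ones:
  rule 4 (pre-rhotic lowering): no change (bunluto)
  rule 5 (vowel merger): no change (bunluto)
  ⇒ as a loan: bunluto
Himiru 'vonloto' matches the inherited outcome exactly, so it is an inherited cognate, not a loan.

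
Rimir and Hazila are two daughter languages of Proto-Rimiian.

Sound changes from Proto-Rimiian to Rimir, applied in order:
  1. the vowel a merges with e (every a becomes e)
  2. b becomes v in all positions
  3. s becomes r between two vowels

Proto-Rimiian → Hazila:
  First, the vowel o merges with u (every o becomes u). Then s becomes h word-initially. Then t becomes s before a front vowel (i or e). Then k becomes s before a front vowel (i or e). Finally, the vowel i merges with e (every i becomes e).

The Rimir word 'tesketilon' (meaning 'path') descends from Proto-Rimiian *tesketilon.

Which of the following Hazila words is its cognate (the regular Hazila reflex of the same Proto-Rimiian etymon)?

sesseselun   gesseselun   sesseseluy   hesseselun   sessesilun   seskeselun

Hazila: *tesketilon
  tesketilon → tesketilun   [vowel merger]
  tesketilun (rule 2 does not apply)
  tesketilun → seskesilun   [palatalisation]
  seskesilun → sessesilun   [palatalisation]
  sessesilun → sesseselun   [vowel merger]
  giving Hazila sesseselun.
Among the options, 'sesseselun' alone shows every Hazila change applied in order.

sesseselun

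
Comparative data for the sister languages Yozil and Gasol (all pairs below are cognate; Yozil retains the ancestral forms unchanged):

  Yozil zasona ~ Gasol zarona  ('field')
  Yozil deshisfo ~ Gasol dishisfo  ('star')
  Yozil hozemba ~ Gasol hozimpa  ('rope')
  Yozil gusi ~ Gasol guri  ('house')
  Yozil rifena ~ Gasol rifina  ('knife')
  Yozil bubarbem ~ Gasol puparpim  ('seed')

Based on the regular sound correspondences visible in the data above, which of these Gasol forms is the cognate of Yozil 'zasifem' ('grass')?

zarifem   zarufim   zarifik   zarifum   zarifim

zarifim

gusi ~ guri — Yozil s corresponds to Gasol r between vowels (before a front vowel).
hozemba ~ hozimpa, bubarbem ~ puparpim — Yozil e corresponds to Gasol i after a consonant, before a nasal.
Applying these to Yozil 'zasifem':
  zasifem → zarifem   (s→r between vowels (before a front vowel))
  zarifem → zarifim   (e→i after a consonant, before a nasal)
So the Gasol cognate is 'zarifim'.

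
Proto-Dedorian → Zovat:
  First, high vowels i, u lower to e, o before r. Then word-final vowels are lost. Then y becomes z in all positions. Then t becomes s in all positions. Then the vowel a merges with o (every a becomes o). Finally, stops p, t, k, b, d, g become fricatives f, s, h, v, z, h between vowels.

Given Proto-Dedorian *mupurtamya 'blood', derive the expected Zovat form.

muforsomz

Zovat: *mupurtamya
  mupurtamya → muportamya   [pre-rhotic lowering]
  muportamya → muportamy   [apocope]
  muportamy → muportamz   [unconditioned shift]
  muportamz → muporsamz   [unconditioned shift]
  muporsamz → muporsomz   [vowel merger]
  muporsomz → muforsomz   [intervocalic lenition]
  giving Zovat muforsomz.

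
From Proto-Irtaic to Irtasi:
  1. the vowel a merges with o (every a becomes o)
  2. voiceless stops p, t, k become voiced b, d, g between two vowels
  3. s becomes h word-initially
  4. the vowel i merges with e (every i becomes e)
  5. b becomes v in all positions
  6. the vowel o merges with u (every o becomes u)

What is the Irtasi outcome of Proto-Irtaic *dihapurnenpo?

Irtasi: start from *dihapurnenpo.
  rule 1 (vowel merger): dihapurnenpo → dihopurnenpo
  rule 2 (intervocalic voicing): dihopurnenpo → dihoburnenpo
  rule 3: no change — dihoburnenpo
  rule 4 (vowel merger): dihoburnenpo → dehoburnenpo
  rule 5 (unconditioned shift): dehoburnenpo → dehovurnenpo
  rule 6 (vowel merger): dehovurnenpo → dehuvurnenpu
  ⇒ Irtasi dehuvurnenpu

dehuvurnenpu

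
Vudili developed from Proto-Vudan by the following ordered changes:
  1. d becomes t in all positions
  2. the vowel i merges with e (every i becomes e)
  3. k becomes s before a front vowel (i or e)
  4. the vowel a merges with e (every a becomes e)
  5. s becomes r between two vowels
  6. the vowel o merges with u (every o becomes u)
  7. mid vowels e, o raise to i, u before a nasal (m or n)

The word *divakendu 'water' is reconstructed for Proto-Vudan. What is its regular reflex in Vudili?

Vudili: *divakendu
  divakendu → tivakentu   [unconditioned shift]
  tivakentu → tevakentu   [vowel merger]
  tevakentu → tevasentu   [palatalisation]
  tevasentu → tevesentu   [vowel merger]
  tevesentu → teverentu   [rhotacism]
  teverentu (rule 6 does not apply)
  teverentu → teverintu   [pre-nasal raising]
  giving Vudili teverintu.

teverintu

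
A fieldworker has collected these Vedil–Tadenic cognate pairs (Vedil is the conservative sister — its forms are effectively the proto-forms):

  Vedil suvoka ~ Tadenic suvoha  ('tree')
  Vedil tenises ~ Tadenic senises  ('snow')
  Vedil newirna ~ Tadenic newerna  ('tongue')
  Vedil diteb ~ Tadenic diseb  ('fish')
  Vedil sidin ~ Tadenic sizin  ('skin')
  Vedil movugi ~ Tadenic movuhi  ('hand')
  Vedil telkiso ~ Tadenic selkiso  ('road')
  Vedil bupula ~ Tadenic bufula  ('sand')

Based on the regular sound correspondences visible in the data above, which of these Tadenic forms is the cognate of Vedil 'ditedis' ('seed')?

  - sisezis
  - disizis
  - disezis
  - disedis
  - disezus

disezis

diteb ~ diseb — Vedil t corresponds to Tadenic s between vowels (before a front vowel).
sidin ~ sizin — Vedil d corresponds to Tadenic z between vowels (before a front vowel).
Applying these to Vedil 'ditedis':
  ditedis → disedis   (t→s between vowels (before a front vowel))
  disedis → disezis   (d→z between vowels (before a front vowel))
So the Tadenic cognate is 'disezis'.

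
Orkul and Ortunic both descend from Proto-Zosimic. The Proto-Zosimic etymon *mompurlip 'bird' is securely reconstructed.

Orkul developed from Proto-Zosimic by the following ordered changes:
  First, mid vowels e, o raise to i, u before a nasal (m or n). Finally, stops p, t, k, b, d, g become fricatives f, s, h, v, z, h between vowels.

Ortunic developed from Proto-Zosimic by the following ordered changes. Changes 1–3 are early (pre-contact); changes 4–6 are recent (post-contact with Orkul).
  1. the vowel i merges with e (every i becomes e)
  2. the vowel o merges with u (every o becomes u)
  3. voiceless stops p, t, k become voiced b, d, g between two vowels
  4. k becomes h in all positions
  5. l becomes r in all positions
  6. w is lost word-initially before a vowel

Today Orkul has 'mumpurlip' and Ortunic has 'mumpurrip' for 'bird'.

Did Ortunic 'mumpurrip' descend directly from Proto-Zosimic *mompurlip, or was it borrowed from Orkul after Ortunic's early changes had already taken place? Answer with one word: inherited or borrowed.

If inherited, *mompurlip would pass through all of Ortunic's changes:
Ortunic: *mompurlip > mompurlep > mumpurlep > mumpurrep  (by vowel merger, vowel merger, unconditioned shift)
If borrowed from Orkul 'mumpurlip' after the early changes, it would undergo only the recent ones:
  rule 4 (unconditioned shift): no change (mumpurlip)
  rule 5 (unconditioned shift): mumpurlip → mumpurrip
  rule 6 (glide loss): no change (mumpurrip)
  ⇒ as a loan: mumpurrip
Ortunic 'mumpurrip' matches the loan outcome 'mumpurrip', not the inherited 'mumpurrep' — it skipped the early Ortunic changes, so it was borrowed from Orkul.

borrowed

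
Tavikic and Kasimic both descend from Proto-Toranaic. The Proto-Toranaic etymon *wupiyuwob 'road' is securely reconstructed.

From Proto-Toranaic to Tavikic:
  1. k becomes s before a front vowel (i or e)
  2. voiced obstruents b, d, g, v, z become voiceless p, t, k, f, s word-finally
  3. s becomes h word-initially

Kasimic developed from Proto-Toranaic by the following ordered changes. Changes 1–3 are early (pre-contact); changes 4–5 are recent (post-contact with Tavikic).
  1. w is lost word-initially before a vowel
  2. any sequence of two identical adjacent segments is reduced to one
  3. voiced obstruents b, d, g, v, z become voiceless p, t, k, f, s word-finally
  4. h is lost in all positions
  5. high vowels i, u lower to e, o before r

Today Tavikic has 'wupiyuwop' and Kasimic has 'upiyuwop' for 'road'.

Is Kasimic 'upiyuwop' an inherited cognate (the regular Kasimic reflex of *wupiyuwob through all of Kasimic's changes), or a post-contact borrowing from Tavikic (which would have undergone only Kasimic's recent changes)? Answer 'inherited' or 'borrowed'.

If inherited, *wupiyuwob would pass through all of Kasimic's changes:
Kasimic: start from *wupiyuwob.
  rule 1 (glide loss): wupiyuwob → upiyuwob
  rule 2: no change — upiyuwob
  rule 3 (final devoicing): upiyuwob → upiyuwop
  rule 4: no change — upiyuwop
  rule 5: no change — upiyuwop
  ⇒ Kasimic upiyuwop
If borrowed from Tavikic 'wupiyuwop' after the early changes, it would undergo only the recent ones:
  rule 4 (h-loss): no change (wupiyuwop)
  rule 5 (pre-rhotic lowering): no change (wupiyuwop)
  ⇒ as a loan: wupiyuwop
Kasimic 'upiyuwop' matches the inherited outcome exactly, so it is an inherited cognate, not a loan.

inherited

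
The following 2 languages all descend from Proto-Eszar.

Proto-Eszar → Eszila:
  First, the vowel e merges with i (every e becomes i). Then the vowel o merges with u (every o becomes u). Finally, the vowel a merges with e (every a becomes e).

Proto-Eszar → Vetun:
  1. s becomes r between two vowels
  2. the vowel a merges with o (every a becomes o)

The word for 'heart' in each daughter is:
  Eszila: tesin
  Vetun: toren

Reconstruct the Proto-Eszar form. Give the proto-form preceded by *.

*tasen

Position 4: Eszila has i, Vetun has e. Vetun preserves e here (none of its changes turn any other segment into e), so the proto-segment is *e.
Position 3: Eszila has s, Vetun has r. Eszila preserves s here (none of its changes turn any other segment into s), so the proto-segment is *s.
Position 2: Eszila has e, Vetun has o. In Eszila, e can only continue *a, so the proto-segment is *a.
The remaining positions agree across the daughters. Check the candidate against every language:
Eszila: start from *tasen.
  rule 1 (vowel merger): tasen → tasin
  rule 2: no change — tasin
  rule 3 (vowel merger): tasin → tesin
  ⇒ Eszila tesin
Vetun: *tasen > taren > toren  (by rhotacism, vowel merger)
Only *tasen yields all of Eszila tesin, Vetun toren.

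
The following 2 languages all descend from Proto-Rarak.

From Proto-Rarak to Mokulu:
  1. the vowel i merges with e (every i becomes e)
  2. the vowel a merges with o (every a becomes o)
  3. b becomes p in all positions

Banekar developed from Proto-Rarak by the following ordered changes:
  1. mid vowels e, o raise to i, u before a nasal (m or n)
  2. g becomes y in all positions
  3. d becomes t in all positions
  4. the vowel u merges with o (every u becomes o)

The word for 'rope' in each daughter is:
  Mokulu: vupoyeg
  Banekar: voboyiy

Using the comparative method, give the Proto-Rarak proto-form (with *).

*vuboyig

Position 6: Mokulu has e, Banekar has i. Taking the neighbouring segments as reconstructed: Mokulu e could go back to *e or *i; Banekar i can only go back to *i — the one source consistent with every daughter is *i.
Position 7: Mokulu has g, Banekar has y. Mokulu preserves g here (none of its changes turn any other segment into g), so the proto-segment is *g.
Continuing position by position gives *vuboyig; check it forward:
Mokulu: *vuboyig > vuboyeg > vupoyeg  (by vowel merger, unconditioned shift)
Banekar: *vuboyig
  vuboyig (rule 1 does not apply)
  vuboyig → vuboyiy   [unconditioned shift]
  vuboyiy (rule 3 does not apply)
  vuboyiy → voboyiy   [vowel merger]
  giving Banekar voboyiy.
Only *vuboyig yields all of Mokulu vupoyeg, Banekar voboyiy.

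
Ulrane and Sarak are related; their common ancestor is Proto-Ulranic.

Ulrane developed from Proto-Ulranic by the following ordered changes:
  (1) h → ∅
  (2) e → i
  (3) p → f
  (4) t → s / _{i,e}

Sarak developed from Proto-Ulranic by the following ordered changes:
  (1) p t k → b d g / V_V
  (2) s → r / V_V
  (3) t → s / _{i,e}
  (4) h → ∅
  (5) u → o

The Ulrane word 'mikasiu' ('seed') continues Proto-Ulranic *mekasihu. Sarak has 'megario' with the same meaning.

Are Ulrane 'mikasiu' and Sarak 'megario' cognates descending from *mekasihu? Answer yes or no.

Derive the expected Sarak reflex of *mekasihu:
Sarak: *mekasihu > megasihu > megarihu > megariu > megario  (by intervocalic voicing, rhotacism, h-loss, vowel merger)
Sarak 'megario' matches the regular reflex exactly, so the pair is cognate.

yes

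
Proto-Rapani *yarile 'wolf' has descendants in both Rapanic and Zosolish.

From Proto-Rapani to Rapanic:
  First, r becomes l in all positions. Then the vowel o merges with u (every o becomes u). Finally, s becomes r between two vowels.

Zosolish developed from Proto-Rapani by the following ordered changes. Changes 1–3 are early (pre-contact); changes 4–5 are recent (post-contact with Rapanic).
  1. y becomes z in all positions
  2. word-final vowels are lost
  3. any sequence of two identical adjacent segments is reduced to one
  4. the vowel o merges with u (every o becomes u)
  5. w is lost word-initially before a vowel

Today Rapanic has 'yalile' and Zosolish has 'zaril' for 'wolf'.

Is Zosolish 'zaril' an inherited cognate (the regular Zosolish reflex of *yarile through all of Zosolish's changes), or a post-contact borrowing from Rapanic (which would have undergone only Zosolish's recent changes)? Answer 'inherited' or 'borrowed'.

inherited

If inherited, *yarile would pass through all of Zosolish's changes:
Zosolish: *yarile > zarile > zaril  (by unconditioned shift, apocope)
If borrowed from Rapanic 'yalile' after the early changes, it would undergo only the recent ones:
  rule 4 (vowel merger): no change (yalile)
  rule 5 (glide loss): no change (yalile)
  ⇒ as a loan: yalile
Zosolish 'zaril' matches the inherited outcome exactly, so it is an inherited cognate, not a loan.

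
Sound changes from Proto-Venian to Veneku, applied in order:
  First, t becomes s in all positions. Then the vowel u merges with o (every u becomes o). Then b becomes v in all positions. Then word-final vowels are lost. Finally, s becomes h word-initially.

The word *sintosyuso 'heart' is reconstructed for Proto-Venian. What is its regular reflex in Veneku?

Veneku: *sintosyuso > sinsosyuso > sinsosyoso > sinsosyos > hinsosyos  (by unconditioned shift, vowel merger, apocope, debuccalisation)

hinsosyos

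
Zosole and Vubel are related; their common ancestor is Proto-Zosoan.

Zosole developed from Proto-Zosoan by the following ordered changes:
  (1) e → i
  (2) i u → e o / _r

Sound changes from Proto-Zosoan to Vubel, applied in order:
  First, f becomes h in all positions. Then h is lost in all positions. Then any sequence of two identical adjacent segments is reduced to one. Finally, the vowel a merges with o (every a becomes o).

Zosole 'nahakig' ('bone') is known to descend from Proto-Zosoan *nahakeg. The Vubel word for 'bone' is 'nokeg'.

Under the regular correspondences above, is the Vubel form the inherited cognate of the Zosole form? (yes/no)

Derive the expected Vubel reflex of *nahakeg:
Vubel: *nahakeg > naakeg > nakeg > nokeg  (by h-loss, degemination, vowel merger)
Vubel 'nokeg' matches the regular reflex exactly, so the pair is cognate.

yes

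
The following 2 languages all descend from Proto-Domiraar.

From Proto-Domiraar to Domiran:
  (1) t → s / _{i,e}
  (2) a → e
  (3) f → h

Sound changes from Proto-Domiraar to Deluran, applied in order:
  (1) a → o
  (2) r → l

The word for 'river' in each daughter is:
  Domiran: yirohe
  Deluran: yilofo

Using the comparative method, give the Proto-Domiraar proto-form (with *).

Position 3: Domiran has r, Deluran has l. Domiran preserves r here (none of its changes turn any other segment into r), so the proto-segment is *r.
Position 6: Domiran has e, Deluran has o. Taking the neighbouring segments as reconstructed: Domiran e could go back to *a or *e; Deluran o could go back to *a or *o — the one source consistent with every daughter is *a.
Position 5: Domiran has h, Deluran has f. Deluran preserves f here (none of its changes turn any other segment into f), so the proto-segment is *f.
The remaining positions agree across the daughters. Check the candidate against every language:
Domiran: *yirofa > yirofe > yirohe  (by vowel merger, unconditioned shift)
Deluran: *yirofa
  yirofa → yirofo   [vowel merger]
  yirofo → yilofo   [unconditioned shift]
  giving Deluran yilofo.
*yirofa is the unique common source.

*yirofa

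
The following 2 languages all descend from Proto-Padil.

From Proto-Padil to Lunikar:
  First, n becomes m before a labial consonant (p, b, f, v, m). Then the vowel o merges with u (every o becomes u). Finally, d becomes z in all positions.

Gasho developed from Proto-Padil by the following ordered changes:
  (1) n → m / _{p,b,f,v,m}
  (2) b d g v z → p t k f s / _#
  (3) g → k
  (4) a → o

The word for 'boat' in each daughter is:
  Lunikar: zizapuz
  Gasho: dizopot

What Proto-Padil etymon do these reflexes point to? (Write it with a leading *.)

Position 6: Lunikar has u, Gasho has o. Taking the neighbouring segments as reconstructed: Lunikar u could go back to *o or *u; Gasho o could go back to *a or *o — the one source consistent with every daughter is *o.
Position 7: Lunikar has z, Gasho has t. Taking the neighbouring segments as reconstructed: Lunikar z could go back to *d or *z; Gasho t could go back to *t or *d — the one source consistent with every daughter is *d.
Continuing position by position gives *dizapod; check it forward:
Lunikar: start from *dizapod.
  rule 1: no change — dizapod
  rule 2 (vowel merger): dizapod → dizapud
  rule 3 (unconditioned shift): dizapud → zizapuz
  ⇒ Lunikar zizapuz
Gasho: *dizapod > dizapot > dizopot  (by final devoicing, vowel merger)
No other proto-form is consistent with every reflex, so the reconstruction is *dizapod.

*dizapod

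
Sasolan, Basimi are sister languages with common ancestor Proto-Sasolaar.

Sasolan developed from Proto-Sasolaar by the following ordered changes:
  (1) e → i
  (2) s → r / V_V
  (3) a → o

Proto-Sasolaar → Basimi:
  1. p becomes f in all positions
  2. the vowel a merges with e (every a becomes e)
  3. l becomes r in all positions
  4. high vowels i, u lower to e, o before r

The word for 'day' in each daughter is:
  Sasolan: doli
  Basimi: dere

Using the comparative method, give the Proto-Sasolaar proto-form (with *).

Position 3: Sasolan has l, Basimi has r. Sasolan preserves l here (none of its changes turn any other segment into l), so the proto-segment is *l.
Position 2: Sasolan has o, Basimi has e. Taking the neighbouring segments as reconstructed: Sasolan o could go back to *a or *o; Basimi e could go back to *a or *e or *i — the one source consistent with every daughter is *a.
Verify the candidate proto-form against each daughter:
Sasolan: start from *dale.
  rule 1 (vowel merger): dale → dali
  rule 2: no change — dali
  rule 3 (vowel merger): dali → doli
  ⇒ Sasolan doli
Basimi: *dale > dele > dere  (by vowel merger, unconditioned shift)
*dale is the unique common source.

*dale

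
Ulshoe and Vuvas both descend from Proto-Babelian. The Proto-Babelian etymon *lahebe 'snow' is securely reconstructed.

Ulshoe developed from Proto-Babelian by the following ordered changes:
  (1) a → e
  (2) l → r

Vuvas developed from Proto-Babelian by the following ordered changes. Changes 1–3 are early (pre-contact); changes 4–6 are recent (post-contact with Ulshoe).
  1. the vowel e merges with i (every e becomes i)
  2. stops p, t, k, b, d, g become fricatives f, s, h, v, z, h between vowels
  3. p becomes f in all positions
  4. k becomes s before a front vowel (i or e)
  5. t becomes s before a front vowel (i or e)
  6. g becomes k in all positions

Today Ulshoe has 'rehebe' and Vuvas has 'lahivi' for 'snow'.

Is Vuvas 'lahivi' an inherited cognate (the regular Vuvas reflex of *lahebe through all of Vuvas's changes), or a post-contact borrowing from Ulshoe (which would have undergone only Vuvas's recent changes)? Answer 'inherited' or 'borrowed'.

If inherited, *lahebe would pass through all of Vuvas's changes:
Vuvas: *lahebe
  lahebe → lahibi   [vowel merger]
  lahibi → lahivi   [intervocalic lenition]
  lahivi (rule 3 does not apply)
  lahivi (rule 4 does not apply)
  lahivi (rule 5 does not apply)
  lahivi (rule 6 does not apply)
  giving Vuvas lahivi.
If borrowed from Ulshoe 'rehebe' after the early changes, it would undergo only the recent ones:
  rule 4 (palatalisation): no change (rehebe)
  rule 5 (palatalisation): no change (rehebe)
  rule 6 (unconditioned shift): no change (rehebe)
  ⇒ as a loan: rehebe
Vuvas 'lahivi' matches the inherited outcome exactly, so it is an inherited cognate, not a loan.

inherited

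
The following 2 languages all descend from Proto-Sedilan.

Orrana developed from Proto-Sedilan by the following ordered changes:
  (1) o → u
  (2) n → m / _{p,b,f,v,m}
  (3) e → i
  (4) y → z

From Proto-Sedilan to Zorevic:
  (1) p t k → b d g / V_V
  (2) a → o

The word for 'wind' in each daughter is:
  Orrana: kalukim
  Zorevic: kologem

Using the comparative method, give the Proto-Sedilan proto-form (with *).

Position 2: Orrana has a, Zorevic has o. Orrana preserves a here (none of its changes turn any other segment into a), so the proto-segment is *a.
Position 4: Orrana has u, Zorevic has o. Taking the neighbouring segments as reconstructed: Orrana u could go back to *o or *u; Zorevic o could go back to *a or *o — the one source consistent with every daughter is *o.
This points to *kalokem. Verify forward in each daughter:
Orrana: *kalokem
  kalokem → kalukem   [vowel merger]
  kalukem (rule 2 does not apply)
  kalukem → kalukim   [vowel merger]
  kalukim (rule 4 does not apply)
  giving Orrana kalukim.
Zorevic: start from *kalokem.
  rule 1 (intervocalic voicing): kalokem → kalogem
  rule 2 (vowel merger): kalogem → kologem
  ⇒ Zorevic kologem
No other proto-form is consistent with every reflex, so the reconstruction is *kalokem.

*kalokem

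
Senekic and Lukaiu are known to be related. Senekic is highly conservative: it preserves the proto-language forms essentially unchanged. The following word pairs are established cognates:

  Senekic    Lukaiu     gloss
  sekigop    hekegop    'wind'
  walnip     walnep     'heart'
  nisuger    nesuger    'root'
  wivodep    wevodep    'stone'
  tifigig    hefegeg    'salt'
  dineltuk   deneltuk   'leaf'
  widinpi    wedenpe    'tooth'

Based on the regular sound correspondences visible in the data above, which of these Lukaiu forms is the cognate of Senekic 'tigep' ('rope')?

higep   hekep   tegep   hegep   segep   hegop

hegep

tifigig ~ hefegeg — Senekic t corresponds to Lukaiu h word-initially before a front vowel.
sekigop ~ hekegop, nisuger ~ nesuger — Senekic i corresponds to Lukaiu e after a consonant, before a consonant other than r, m, n, p, b, f, v.
Applying these to Senekic 'tigep':
  tigep → higep   (t→h word-initially before a front vowel)
  higep → hegep   (i→e after a consonant, before a consonant other than r, m, n, p, b, f, v)
So the Lukaiu cognate is 'hegep'.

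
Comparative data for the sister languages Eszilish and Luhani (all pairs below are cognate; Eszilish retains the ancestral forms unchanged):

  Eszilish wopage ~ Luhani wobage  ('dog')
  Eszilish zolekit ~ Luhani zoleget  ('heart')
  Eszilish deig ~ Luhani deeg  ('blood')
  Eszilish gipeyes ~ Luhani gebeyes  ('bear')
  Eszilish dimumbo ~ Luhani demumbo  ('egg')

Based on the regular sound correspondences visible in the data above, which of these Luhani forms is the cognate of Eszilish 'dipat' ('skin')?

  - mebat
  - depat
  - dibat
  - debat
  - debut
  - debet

gipeyes ~ gebeyes — Eszilish i corresponds to Luhani e after a consonant, before a labial obstruent.
wopage ~ wobage — Eszilish p corresponds to Luhani b between vowels (before a back vowel).
Applying these to Eszilish 'dipat':
  dipat → depat   (i→e after a consonant, before a labial obstruent)
  depat → debat   (p→b between vowels (before a back vowel))
So the Luhani cognate is 'debat'.

debat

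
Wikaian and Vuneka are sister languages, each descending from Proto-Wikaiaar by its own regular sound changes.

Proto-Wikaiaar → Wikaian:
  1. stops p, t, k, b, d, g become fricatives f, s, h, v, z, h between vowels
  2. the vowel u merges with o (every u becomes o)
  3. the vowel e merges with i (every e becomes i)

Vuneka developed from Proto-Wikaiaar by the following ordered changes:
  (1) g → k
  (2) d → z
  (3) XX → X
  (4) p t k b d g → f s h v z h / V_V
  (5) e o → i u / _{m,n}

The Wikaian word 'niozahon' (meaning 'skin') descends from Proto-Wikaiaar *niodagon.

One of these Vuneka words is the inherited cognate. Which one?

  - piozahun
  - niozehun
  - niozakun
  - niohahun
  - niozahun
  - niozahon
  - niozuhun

niozahun

Vuneka: start from *niodagon.
  rule 1 (unconditioned shift): niodagon → niodakon
  rule 2 (unconditioned shift): niodakon → niozakon
  rule 3: no change — niozakon
  rule 4 (intervocalic lenition): niozakon → niozahon
  rule 5 (pre-nasal raising): niozahon → niozahun
  ⇒ Vuneka niozahun
The other candidates each miss or misapply at least one Vuneka change.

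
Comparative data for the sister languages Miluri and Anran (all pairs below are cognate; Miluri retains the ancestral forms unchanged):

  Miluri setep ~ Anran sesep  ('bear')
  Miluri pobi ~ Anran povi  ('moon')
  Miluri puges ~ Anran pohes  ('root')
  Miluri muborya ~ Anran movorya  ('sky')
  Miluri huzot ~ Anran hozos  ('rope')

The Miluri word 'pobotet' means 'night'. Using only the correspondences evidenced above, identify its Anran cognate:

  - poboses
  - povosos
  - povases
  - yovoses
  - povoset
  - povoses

povoses

muborya ~ movorya — Miluri b corresponds to Anran v between vowels (before a back vowel).
setep ~ sesep — Miluri t corresponds to Anran s between vowels (before a front vowel).
huzot ~ hozos — Miluri t corresponds to Anran s word-finally.
Applying these to Miluri 'pobotet':
  pobotet → povotet   (b→v between vowels (before a back vowel))
  povotet → povoset   (t→s between vowels (before a front vowel))
  povoset → povoses   (t→s word-finally)
So the Anran cognate is 'povoses'.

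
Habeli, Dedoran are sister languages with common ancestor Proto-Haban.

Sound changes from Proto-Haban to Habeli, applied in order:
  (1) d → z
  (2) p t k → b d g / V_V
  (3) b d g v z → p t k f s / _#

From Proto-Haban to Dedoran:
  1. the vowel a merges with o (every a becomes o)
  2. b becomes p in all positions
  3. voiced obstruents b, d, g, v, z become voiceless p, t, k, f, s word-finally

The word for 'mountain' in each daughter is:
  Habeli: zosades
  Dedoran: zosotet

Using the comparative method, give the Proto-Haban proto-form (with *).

*zosated

Position 4: Habeli has a, Dedoran has o. Habeli preserves a here (none of its changes turn any other segment into a), so the proto-segment is *a.
Position 5: Habeli has d, Dedoran has t. In Habeli, d can only continue *t, so the proto-segment is *t.
This points to *zosated. Verify forward in each daughter:
Habeli: *zosated > zosatez > zosadez > zosades  (by unconditioned shift, intervocalic voicing, final devoicing)
Dedoran: *zosated
  zosated → zosoted   [vowel merger]
  zosoted (rule 2 does not apply)
  zosoted → zosotet   [final devoicing]
  giving Dedoran zosotet.
No other proto-form is consistent with every reflex, so the reconstruction is *zosated.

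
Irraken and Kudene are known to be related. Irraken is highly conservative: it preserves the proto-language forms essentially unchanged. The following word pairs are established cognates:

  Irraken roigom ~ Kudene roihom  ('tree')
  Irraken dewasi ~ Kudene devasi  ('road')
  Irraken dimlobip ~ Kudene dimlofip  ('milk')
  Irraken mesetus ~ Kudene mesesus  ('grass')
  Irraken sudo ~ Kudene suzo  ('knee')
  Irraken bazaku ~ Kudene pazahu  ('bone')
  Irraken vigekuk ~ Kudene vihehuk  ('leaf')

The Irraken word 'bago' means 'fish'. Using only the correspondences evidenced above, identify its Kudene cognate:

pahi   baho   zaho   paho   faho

bazaku ~ pazahu — Irraken b corresponds to Kudene p word-initially before a back vowel.
roigom ~ roihom — Irraken g corresponds to Kudene h between vowels (before a back vowel).
Applying these to Irraken 'bago':
  bago → pago   (b→p word-initially before a back vowel)
  pago → paho   (g→h between vowels (before a back vowel))
So the Kudene cognate is 'paho'.

paho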